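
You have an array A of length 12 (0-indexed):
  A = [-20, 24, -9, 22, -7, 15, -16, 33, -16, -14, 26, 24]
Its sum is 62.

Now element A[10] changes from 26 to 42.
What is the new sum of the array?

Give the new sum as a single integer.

Old value at index 10: 26
New value at index 10: 42
Delta = 42 - 26 = 16
New sum = old_sum + delta = 62 + (16) = 78

Answer: 78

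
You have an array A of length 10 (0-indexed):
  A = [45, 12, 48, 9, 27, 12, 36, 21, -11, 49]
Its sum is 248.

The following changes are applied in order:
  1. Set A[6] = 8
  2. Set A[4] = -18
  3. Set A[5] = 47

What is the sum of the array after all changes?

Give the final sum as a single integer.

Answer: 210

Derivation:
Initial sum: 248
Change 1: A[6] 36 -> 8, delta = -28, sum = 220
Change 2: A[4] 27 -> -18, delta = -45, sum = 175
Change 3: A[5] 12 -> 47, delta = 35, sum = 210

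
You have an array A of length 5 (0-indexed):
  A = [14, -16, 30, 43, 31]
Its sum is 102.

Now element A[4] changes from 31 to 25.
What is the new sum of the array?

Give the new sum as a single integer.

Old value at index 4: 31
New value at index 4: 25
Delta = 25 - 31 = -6
New sum = old_sum + delta = 102 + (-6) = 96

Answer: 96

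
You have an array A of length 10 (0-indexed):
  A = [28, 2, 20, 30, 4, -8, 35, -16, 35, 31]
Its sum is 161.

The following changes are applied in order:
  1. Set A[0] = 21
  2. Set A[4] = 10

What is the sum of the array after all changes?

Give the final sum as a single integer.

Answer: 160

Derivation:
Initial sum: 161
Change 1: A[0] 28 -> 21, delta = -7, sum = 154
Change 2: A[4] 4 -> 10, delta = 6, sum = 160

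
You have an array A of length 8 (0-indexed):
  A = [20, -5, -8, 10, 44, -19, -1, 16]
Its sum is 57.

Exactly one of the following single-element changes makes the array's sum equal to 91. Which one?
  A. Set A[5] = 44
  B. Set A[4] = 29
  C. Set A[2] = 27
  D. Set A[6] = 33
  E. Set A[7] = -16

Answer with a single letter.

Answer: D

Derivation:
Option A: A[5] -19->44, delta=63, new_sum=57+(63)=120
Option B: A[4] 44->29, delta=-15, new_sum=57+(-15)=42
Option C: A[2] -8->27, delta=35, new_sum=57+(35)=92
Option D: A[6] -1->33, delta=34, new_sum=57+(34)=91 <-- matches target
Option E: A[7] 16->-16, delta=-32, new_sum=57+(-32)=25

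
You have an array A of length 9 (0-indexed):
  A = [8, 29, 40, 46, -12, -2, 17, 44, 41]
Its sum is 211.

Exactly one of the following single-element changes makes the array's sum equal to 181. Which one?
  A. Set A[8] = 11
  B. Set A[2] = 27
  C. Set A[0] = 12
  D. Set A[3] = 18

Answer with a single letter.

Answer: A

Derivation:
Option A: A[8] 41->11, delta=-30, new_sum=211+(-30)=181 <-- matches target
Option B: A[2] 40->27, delta=-13, new_sum=211+(-13)=198
Option C: A[0] 8->12, delta=4, new_sum=211+(4)=215
Option D: A[3] 46->18, delta=-28, new_sum=211+(-28)=183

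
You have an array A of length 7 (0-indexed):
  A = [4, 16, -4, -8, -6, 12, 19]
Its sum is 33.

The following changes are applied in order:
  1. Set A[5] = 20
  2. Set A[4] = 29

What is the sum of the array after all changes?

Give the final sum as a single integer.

Initial sum: 33
Change 1: A[5] 12 -> 20, delta = 8, sum = 41
Change 2: A[4] -6 -> 29, delta = 35, sum = 76

Answer: 76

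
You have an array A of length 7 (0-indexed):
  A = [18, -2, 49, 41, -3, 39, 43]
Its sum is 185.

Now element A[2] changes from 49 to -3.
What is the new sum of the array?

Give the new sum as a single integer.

Answer: 133

Derivation:
Old value at index 2: 49
New value at index 2: -3
Delta = -3 - 49 = -52
New sum = old_sum + delta = 185 + (-52) = 133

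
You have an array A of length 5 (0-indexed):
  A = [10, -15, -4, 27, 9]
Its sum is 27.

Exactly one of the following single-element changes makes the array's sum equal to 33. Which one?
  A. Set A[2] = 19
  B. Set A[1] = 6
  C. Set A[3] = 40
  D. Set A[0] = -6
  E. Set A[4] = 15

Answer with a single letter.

Answer: E

Derivation:
Option A: A[2] -4->19, delta=23, new_sum=27+(23)=50
Option B: A[1] -15->6, delta=21, new_sum=27+(21)=48
Option C: A[3] 27->40, delta=13, new_sum=27+(13)=40
Option D: A[0] 10->-6, delta=-16, new_sum=27+(-16)=11
Option E: A[4] 9->15, delta=6, new_sum=27+(6)=33 <-- matches target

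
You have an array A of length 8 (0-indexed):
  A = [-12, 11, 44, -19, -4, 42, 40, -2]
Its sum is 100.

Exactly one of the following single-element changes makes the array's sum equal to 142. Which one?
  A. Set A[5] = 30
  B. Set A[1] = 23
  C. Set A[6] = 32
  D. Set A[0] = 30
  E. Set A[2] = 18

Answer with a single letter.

Option A: A[5] 42->30, delta=-12, new_sum=100+(-12)=88
Option B: A[1] 11->23, delta=12, new_sum=100+(12)=112
Option C: A[6] 40->32, delta=-8, new_sum=100+(-8)=92
Option D: A[0] -12->30, delta=42, new_sum=100+(42)=142 <-- matches target
Option E: A[2] 44->18, delta=-26, new_sum=100+(-26)=74

Answer: D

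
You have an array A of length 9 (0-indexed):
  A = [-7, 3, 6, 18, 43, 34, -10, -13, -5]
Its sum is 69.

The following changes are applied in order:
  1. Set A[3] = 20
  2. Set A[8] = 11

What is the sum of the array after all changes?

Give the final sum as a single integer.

Initial sum: 69
Change 1: A[3] 18 -> 20, delta = 2, sum = 71
Change 2: A[8] -5 -> 11, delta = 16, sum = 87

Answer: 87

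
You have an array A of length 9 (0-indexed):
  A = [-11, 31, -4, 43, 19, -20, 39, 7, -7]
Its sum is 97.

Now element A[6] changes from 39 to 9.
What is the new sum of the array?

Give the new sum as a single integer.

Old value at index 6: 39
New value at index 6: 9
Delta = 9 - 39 = -30
New sum = old_sum + delta = 97 + (-30) = 67

Answer: 67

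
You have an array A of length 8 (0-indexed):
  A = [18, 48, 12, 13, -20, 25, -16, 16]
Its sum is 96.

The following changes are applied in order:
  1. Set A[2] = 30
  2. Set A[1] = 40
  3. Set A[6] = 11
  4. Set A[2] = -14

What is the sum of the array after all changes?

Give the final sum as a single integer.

Answer: 89

Derivation:
Initial sum: 96
Change 1: A[2] 12 -> 30, delta = 18, sum = 114
Change 2: A[1] 48 -> 40, delta = -8, sum = 106
Change 3: A[6] -16 -> 11, delta = 27, sum = 133
Change 4: A[2] 30 -> -14, delta = -44, sum = 89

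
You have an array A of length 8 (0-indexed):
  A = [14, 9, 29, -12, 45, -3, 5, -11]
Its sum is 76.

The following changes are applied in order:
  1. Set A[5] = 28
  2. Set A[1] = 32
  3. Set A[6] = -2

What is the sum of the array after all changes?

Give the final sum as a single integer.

Initial sum: 76
Change 1: A[5] -3 -> 28, delta = 31, sum = 107
Change 2: A[1] 9 -> 32, delta = 23, sum = 130
Change 3: A[6] 5 -> -2, delta = -7, sum = 123

Answer: 123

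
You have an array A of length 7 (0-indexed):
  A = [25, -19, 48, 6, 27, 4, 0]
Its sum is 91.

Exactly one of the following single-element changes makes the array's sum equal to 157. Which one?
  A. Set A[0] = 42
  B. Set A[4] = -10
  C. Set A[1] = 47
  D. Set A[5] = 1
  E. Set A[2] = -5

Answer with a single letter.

Answer: C

Derivation:
Option A: A[0] 25->42, delta=17, new_sum=91+(17)=108
Option B: A[4] 27->-10, delta=-37, new_sum=91+(-37)=54
Option C: A[1] -19->47, delta=66, new_sum=91+(66)=157 <-- matches target
Option D: A[5] 4->1, delta=-3, new_sum=91+(-3)=88
Option E: A[2] 48->-5, delta=-53, new_sum=91+(-53)=38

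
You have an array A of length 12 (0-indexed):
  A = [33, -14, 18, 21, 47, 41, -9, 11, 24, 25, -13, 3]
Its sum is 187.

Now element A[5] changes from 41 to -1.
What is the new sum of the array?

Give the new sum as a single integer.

Answer: 145

Derivation:
Old value at index 5: 41
New value at index 5: -1
Delta = -1 - 41 = -42
New sum = old_sum + delta = 187 + (-42) = 145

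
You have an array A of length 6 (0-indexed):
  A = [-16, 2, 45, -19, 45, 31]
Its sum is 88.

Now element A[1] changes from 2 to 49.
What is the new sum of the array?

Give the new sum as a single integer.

Old value at index 1: 2
New value at index 1: 49
Delta = 49 - 2 = 47
New sum = old_sum + delta = 88 + (47) = 135

Answer: 135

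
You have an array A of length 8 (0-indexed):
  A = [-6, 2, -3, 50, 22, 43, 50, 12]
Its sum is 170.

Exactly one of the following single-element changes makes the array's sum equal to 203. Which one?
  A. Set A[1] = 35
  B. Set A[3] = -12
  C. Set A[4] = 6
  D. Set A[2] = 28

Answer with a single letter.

Option A: A[1] 2->35, delta=33, new_sum=170+(33)=203 <-- matches target
Option B: A[3] 50->-12, delta=-62, new_sum=170+(-62)=108
Option C: A[4] 22->6, delta=-16, new_sum=170+(-16)=154
Option D: A[2] -3->28, delta=31, new_sum=170+(31)=201

Answer: A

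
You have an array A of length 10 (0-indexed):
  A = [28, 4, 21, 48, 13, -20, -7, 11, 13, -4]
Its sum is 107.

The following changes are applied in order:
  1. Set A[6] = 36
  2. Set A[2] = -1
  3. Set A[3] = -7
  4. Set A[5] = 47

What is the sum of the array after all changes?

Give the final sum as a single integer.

Answer: 140

Derivation:
Initial sum: 107
Change 1: A[6] -7 -> 36, delta = 43, sum = 150
Change 2: A[2] 21 -> -1, delta = -22, sum = 128
Change 3: A[3] 48 -> -7, delta = -55, sum = 73
Change 4: A[5] -20 -> 47, delta = 67, sum = 140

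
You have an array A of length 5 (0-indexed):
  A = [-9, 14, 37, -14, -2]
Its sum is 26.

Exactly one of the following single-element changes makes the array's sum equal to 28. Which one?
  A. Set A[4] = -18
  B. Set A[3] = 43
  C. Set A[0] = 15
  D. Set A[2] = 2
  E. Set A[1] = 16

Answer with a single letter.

Answer: E

Derivation:
Option A: A[4] -2->-18, delta=-16, new_sum=26+(-16)=10
Option B: A[3] -14->43, delta=57, new_sum=26+(57)=83
Option C: A[0] -9->15, delta=24, new_sum=26+(24)=50
Option D: A[2] 37->2, delta=-35, new_sum=26+(-35)=-9
Option E: A[1] 14->16, delta=2, new_sum=26+(2)=28 <-- matches target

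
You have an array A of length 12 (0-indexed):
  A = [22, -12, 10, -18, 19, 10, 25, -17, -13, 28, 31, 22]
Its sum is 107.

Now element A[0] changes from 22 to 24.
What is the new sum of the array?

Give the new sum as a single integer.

Old value at index 0: 22
New value at index 0: 24
Delta = 24 - 22 = 2
New sum = old_sum + delta = 107 + (2) = 109

Answer: 109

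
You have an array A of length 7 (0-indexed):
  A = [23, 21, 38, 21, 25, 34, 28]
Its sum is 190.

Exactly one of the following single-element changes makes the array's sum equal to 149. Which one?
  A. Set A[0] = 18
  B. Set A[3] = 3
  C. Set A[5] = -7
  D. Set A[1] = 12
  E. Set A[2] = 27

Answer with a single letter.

Answer: C

Derivation:
Option A: A[0] 23->18, delta=-5, new_sum=190+(-5)=185
Option B: A[3] 21->3, delta=-18, new_sum=190+(-18)=172
Option C: A[5] 34->-7, delta=-41, new_sum=190+(-41)=149 <-- matches target
Option D: A[1] 21->12, delta=-9, new_sum=190+(-9)=181
Option E: A[2] 38->27, delta=-11, new_sum=190+(-11)=179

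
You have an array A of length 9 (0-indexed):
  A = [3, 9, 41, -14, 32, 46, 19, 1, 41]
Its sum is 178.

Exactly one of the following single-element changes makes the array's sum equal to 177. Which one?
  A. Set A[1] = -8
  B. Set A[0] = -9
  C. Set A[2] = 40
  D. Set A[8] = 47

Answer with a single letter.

Option A: A[1] 9->-8, delta=-17, new_sum=178+(-17)=161
Option B: A[0] 3->-9, delta=-12, new_sum=178+(-12)=166
Option C: A[2] 41->40, delta=-1, new_sum=178+(-1)=177 <-- matches target
Option D: A[8] 41->47, delta=6, new_sum=178+(6)=184

Answer: C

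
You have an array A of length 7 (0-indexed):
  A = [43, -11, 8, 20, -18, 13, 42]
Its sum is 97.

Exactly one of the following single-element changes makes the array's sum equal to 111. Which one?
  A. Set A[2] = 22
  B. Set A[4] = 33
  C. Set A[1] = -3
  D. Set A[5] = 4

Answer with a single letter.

Answer: A

Derivation:
Option A: A[2] 8->22, delta=14, new_sum=97+(14)=111 <-- matches target
Option B: A[4] -18->33, delta=51, new_sum=97+(51)=148
Option C: A[1] -11->-3, delta=8, new_sum=97+(8)=105
Option D: A[5] 13->4, delta=-9, new_sum=97+(-9)=88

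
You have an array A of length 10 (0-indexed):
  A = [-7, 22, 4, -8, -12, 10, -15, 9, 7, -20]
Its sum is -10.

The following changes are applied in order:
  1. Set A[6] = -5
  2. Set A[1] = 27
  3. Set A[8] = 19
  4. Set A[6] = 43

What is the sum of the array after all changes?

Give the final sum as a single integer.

Answer: 65

Derivation:
Initial sum: -10
Change 1: A[6] -15 -> -5, delta = 10, sum = 0
Change 2: A[1] 22 -> 27, delta = 5, sum = 5
Change 3: A[8] 7 -> 19, delta = 12, sum = 17
Change 4: A[6] -5 -> 43, delta = 48, sum = 65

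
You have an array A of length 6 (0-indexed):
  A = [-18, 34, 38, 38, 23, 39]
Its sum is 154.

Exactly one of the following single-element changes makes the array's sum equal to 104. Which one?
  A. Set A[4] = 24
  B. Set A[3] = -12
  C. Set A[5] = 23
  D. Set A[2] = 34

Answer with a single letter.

Answer: B

Derivation:
Option A: A[4] 23->24, delta=1, new_sum=154+(1)=155
Option B: A[3] 38->-12, delta=-50, new_sum=154+(-50)=104 <-- matches target
Option C: A[5] 39->23, delta=-16, new_sum=154+(-16)=138
Option D: A[2] 38->34, delta=-4, new_sum=154+(-4)=150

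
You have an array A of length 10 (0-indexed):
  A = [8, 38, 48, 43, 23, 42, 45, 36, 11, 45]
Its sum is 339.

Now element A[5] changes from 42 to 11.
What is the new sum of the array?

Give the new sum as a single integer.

Old value at index 5: 42
New value at index 5: 11
Delta = 11 - 42 = -31
New sum = old_sum + delta = 339 + (-31) = 308

Answer: 308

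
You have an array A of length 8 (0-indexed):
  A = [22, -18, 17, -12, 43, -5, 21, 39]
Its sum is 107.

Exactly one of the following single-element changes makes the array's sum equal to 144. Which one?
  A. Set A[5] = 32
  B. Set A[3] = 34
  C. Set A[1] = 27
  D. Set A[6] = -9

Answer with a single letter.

Answer: A

Derivation:
Option A: A[5] -5->32, delta=37, new_sum=107+(37)=144 <-- matches target
Option B: A[3] -12->34, delta=46, new_sum=107+(46)=153
Option C: A[1] -18->27, delta=45, new_sum=107+(45)=152
Option D: A[6] 21->-9, delta=-30, new_sum=107+(-30)=77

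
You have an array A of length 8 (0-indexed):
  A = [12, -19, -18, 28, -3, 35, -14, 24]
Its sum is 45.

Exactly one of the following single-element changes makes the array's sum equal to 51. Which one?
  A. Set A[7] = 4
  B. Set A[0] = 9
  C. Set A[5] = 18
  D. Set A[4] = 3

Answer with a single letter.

Answer: D

Derivation:
Option A: A[7] 24->4, delta=-20, new_sum=45+(-20)=25
Option B: A[0] 12->9, delta=-3, new_sum=45+(-3)=42
Option C: A[5] 35->18, delta=-17, new_sum=45+(-17)=28
Option D: A[4] -3->3, delta=6, new_sum=45+(6)=51 <-- matches target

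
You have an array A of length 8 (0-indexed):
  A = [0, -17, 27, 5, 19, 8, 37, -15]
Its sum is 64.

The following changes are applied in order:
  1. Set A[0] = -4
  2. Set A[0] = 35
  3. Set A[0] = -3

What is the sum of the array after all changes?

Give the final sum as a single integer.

Initial sum: 64
Change 1: A[0] 0 -> -4, delta = -4, sum = 60
Change 2: A[0] -4 -> 35, delta = 39, sum = 99
Change 3: A[0] 35 -> -3, delta = -38, sum = 61

Answer: 61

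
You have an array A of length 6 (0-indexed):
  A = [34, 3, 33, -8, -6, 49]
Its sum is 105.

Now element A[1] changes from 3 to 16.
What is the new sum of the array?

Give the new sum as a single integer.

Old value at index 1: 3
New value at index 1: 16
Delta = 16 - 3 = 13
New sum = old_sum + delta = 105 + (13) = 118

Answer: 118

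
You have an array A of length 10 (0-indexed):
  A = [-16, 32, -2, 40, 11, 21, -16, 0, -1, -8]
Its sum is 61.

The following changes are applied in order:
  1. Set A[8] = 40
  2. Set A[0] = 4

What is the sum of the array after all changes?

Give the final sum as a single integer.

Initial sum: 61
Change 1: A[8] -1 -> 40, delta = 41, sum = 102
Change 2: A[0] -16 -> 4, delta = 20, sum = 122

Answer: 122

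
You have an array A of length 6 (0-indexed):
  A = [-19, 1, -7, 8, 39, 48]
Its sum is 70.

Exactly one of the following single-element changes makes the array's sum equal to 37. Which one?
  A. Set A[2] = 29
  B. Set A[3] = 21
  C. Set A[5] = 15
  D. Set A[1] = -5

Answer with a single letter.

Option A: A[2] -7->29, delta=36, new_sum=70+(36)=106
Option B: A[3] 8->21, delta=13, new_sum=70+(13)=83
Option C: A[5] 48->15, delta=-33, new_sum=70+(-33)=37 <-- matches target
Option D: A[1] 1->-5, delta=-6, new_sum=70+(-6)=64

Answer: C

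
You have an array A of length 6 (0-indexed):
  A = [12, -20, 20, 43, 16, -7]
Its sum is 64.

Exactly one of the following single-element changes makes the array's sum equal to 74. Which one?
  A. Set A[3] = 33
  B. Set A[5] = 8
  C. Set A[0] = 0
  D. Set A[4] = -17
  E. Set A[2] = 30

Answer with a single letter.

Option A: A[3] 43->33, delta=-10, new_sum=64+(-10)=54
Option B: A[5] -7->8, delta=15, new_sum=64+(15)=79
Option C: A[0] 12->0, delta=-12, new_sum=64+(-12)=52
Option D: A[4] 16->-17, delta=-33, new_sum=64+(-33)=31
Option E: A[2] 20->30, delta=10, new_sum=64+(10)=74 <-- matches target

Answer: E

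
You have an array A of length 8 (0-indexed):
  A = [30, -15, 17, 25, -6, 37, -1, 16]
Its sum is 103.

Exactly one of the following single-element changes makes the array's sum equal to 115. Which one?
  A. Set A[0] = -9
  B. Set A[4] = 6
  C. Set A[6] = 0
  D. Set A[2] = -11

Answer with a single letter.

Answer: B

Derivation:
Option A: A[0] 30->-9, delta=-39, new_sum=103+(-39)=64
Option B: A[4] -6->6, delta=12, new_sum=103+(12)=115 <-- matches target
Option C: A[6] -1->0, delta=1, new_sum=103+(1)=104
Option D: A[2] 17->-11, delta=-28, new_sum=103+(-28)=75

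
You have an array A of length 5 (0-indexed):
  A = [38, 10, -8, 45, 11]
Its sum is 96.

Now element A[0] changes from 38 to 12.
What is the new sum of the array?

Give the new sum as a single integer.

Old value at index 0: 38
New value at index 0: 12
Delta = 12 - 38 = -26
New sum = old_sum + delta = 96 + (-26) = 70

Answer: 70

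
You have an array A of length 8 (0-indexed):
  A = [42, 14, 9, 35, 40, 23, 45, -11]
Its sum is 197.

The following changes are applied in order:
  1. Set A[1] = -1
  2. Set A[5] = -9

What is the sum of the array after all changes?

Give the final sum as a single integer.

Initial sum: 197
Change 1: A[1] 14 -> -1, delta = -15, sum = 182
Change 2: A[5] 23 -> -9, delta = -32, sum = 150

Answer: 150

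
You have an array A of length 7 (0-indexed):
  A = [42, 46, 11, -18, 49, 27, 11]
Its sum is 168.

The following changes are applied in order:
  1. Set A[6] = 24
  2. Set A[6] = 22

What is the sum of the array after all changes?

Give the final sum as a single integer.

Answer: 179

Derivation:
Initial sum: 168
Change 1: A[6] 11 -> 24, delta = 13, sum = 181
Change 2: A[6] 24 -> 22, delta = -2, sum = 179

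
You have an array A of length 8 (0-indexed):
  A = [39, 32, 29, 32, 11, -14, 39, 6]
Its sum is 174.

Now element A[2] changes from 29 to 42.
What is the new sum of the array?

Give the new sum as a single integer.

Old value at index 2: 29
New value at index 2: 42
Delta = 42 - 29 = 13
New sum = old_sum + delta = 174 + (13) = 187

Answer: 187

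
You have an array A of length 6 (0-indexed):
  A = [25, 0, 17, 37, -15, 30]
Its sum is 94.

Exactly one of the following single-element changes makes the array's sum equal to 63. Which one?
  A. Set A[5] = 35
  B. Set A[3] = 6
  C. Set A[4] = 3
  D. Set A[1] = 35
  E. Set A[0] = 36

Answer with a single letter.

Answer: B

Derivation:
Option A: A[5] 30->35, delta=5, new_sum=94+(5)=99
Option B: A[3] 37->6, delta=-31, new_sum=94+(-31)=63 <-- matches target
Option C: A[4] -15->3, delta=18, new_sum=94+(18)=112
Option D: A[1] 0->35, delta=35, new_sum=94+(35)=129
Option E: A[0] 25->36, delta=11, new_sum=94+(11)=105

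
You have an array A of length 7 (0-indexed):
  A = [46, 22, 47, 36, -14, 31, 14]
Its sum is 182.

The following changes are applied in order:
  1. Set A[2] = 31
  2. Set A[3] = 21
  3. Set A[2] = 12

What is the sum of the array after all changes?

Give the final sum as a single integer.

Initial sum: 182
Change 1: A[2] 47 -> 31, delta = -16, sum = 166
Change 2: A[3] 36 -> 21, delta = -15, sum = 151
Change 3: A[2] 31 -> 12, delta = -19, sum = 132

Answer: 132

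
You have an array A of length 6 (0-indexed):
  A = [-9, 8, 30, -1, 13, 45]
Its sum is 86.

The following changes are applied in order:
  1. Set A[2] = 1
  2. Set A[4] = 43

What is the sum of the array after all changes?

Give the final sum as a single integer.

Initial sum: 86
Change 1: A[2] 30 -> 1, delta = -29, sum = 57
Change 2: A[4] 13 -> 43, delta = 30, sum = 87

Answer: 87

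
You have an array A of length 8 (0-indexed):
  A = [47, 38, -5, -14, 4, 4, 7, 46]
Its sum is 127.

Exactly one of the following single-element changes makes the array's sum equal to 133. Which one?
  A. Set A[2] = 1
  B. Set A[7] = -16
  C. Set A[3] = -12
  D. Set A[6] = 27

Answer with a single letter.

Answer: A

Derivation:
Option A: A[2] -5->1, delta=6, new_sum=127+(6)=133 <-- matches target
Option B: A[7] 46->-16, delta=-62, new_sum=127+(-62)=65
Option C: A[3] -14->-12, delta=2, new_sum=127+(2)=129
Option D: A[6] 7->27, delta=20, new_sum=127+(20)=147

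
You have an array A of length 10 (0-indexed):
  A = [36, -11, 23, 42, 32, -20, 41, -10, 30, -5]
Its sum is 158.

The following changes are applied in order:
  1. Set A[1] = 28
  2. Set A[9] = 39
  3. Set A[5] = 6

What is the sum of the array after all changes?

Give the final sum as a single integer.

Initial sum: 158
Change 1: A[1] -11 -> 28, delta = 39, sum = 197
Change 2: A[9] -5 -> 39, delta = 44, sum = 241
Change 3: A[5] -20 -> 6, delta = 26, sum = 267

Answer: 267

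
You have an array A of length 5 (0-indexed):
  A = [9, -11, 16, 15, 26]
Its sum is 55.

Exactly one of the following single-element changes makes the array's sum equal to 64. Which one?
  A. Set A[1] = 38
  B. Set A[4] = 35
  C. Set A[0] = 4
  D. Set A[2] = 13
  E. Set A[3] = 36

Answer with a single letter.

Option A: A[1] -11->38, delta=49, new_sum=55+(49)=104
Option B: A[4] 26->35, delta=9, new_sum=55+(9)=64 <-- matches target
Option C: A[0] 9->4, delta=-5, new_sum=55+(-5)=50
Option D: A[2] 16->13, delta=-3, new_sum=55+(-3)=52
Option E: A[3] 15->36, delta=21, new_sum=55+(21)=76

Answer: B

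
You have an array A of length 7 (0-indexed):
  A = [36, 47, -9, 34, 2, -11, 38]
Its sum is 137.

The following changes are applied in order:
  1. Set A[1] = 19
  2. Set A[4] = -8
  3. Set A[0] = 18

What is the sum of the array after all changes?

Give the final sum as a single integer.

Answer: 81

Derivation:
Initial sum: 137
Change 1: A[1] 47 -> 19, delta = -28, sum = 109
Change 2: A[4] 2 -> -8, delta = -10, sum = 99
Change 3: A[0] 36 -> 18, delta = -18, sum = 81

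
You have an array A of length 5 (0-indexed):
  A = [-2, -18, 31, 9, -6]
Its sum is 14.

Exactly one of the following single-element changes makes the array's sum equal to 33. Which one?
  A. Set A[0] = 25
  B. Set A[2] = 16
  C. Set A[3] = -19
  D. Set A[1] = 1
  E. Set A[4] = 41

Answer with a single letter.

Option A: A[0] -2->25, delta=27, new_sum=14+(27)=41
Option B: A[2] 31->16, delta=-15, new_sum=14+(-15)=-1
Option C: A[3] 9->-19, delta=-28, new_sum=14+(-28)=-14
Option D: A[1] -18->1, delta=19, new_sum=14+(19)=33 <-- matches target
Option E: A[4] -6->41, delta=47, new_sum=14+(47)=61

Answer: D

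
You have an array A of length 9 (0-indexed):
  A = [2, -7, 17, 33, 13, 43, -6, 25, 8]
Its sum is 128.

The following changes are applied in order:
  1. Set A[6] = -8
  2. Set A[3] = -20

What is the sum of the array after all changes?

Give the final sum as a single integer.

Initial sum: 128
Change 1: A[6] -6 -> -8, delta = -2, sum = 126
Change 2: A[3] 33 -> -20, delta = -53, sum = 73

Answer: 73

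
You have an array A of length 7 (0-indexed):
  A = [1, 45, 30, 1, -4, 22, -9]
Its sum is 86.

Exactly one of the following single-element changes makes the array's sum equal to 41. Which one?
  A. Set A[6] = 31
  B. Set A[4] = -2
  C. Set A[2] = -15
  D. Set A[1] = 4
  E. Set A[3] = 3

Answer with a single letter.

Option A: A[6] -9->31, delta=40, new_sum=86+(40)=126
Option B: A[4] -4->-2, delta=2, new_sum=86+(2)=88
Option C: A[2] 30->-15, delta=-45, new_sum=86+(-45)=41 <-- matches target
Option D: A[1] 45->4, delta=-41, new_sum=86+(-41)=45
Option E: A[3] 1->3, delta=2, new_sum=86+(2)=88

Answer: C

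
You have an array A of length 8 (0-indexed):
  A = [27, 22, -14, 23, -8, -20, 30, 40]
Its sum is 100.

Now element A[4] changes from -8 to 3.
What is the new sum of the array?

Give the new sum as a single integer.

Answer: 111

Derivation:
Old value at index 4: -8
New value at index 4: 3
Delta = 3 - -8 = 11
New sum = old_sum + delta = 100 + (11) = 111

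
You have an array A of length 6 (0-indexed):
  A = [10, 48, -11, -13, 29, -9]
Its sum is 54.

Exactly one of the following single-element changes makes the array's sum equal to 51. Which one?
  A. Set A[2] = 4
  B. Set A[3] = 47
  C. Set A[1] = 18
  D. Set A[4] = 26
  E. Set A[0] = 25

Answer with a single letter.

Option A: A[2] -11->4, delta=15, new_sum=54+(15)=69
Option B: A[3] -13->47, delta=60, new_sum=54+(60)=114
Option C: A[1] 48->18, delta=-30, new_sum=54+(-30)=24
Option D: A[4] 29->26, delta=-3, new_sum=54+(-3)=51 <-- matches target
Option E: A[0] 10->25, delta=15, new_sum=54+(15)=69

Answer: D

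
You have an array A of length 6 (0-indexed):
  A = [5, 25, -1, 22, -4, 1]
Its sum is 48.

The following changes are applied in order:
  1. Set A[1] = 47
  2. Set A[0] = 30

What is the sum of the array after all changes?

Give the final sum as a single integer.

Initial sum: 48
Change 1: A[1] 25 -> 47, delta = 22, sum = 70
Change 2: A[0] 5 -> 30, delta = 25, sum = 95

Answer: 95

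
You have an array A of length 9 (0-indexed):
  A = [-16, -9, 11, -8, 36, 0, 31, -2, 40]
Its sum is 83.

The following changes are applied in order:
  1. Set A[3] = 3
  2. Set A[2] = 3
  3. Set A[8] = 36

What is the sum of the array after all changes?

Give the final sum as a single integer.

Answer: 82

Derivation:
Initial sum: 83
Change 1: A[3] -8 -> 3, delta = 11, sum = 94
Change 2: A[2] 11 -> 3, delta = -8, sum = 86
Change 3: A[8] 40 -> 36, delta = -4, sum = 82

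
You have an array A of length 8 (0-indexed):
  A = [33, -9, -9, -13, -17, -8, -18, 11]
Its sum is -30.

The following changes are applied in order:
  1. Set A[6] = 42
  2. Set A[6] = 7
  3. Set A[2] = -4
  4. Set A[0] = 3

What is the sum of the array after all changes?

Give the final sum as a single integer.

Initial sum: -30
Change 1: A[6] -18 -> 42, delta = 60, sum = 30
Change 2: A[6] 42 -> 7, delta = -35, sum = -5
Change 3: A[2] -9 -> -4, delta = 5, sum = 0
Change 4: A[0] 33 -> 3, delta = -30, sum = -30

Answer: -30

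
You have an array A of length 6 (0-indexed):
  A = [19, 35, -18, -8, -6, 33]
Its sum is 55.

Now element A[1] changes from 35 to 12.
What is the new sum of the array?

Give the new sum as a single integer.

Answer: 32

Derivation:
Old value at index 1: 35
New value at index 1: 12
Delta = 12 - 35 = -23
New sum = old_sum + delta = 55 + (-23) = 32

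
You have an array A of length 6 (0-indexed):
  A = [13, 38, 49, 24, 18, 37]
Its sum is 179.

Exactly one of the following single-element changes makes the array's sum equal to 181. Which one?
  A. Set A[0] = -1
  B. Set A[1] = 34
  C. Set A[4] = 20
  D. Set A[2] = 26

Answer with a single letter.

Answer: C

Derivation:
Option A: A[0] 13->-1, delta=-14, new_sum=179+(-14)=165
Option B: A[1] 38->34, delta=-4, new_sum=179+(-4)=175
Option C: A[4] 18->20, delta=2, new_sum=179+(2)=181 <-- matches target
Option D: A[2] 49->26, delta=-23, new_sum=179+(-23)=156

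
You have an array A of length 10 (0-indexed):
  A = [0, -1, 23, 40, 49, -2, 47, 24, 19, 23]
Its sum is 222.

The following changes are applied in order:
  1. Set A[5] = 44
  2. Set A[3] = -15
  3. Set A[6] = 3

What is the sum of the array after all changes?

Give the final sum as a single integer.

Answer: 169

Derivation:
Initial sum: 222
Change 1: A[5] -2 -> 44, delta = 46, sum = 268
Change 2: A[3] 40 -> -15, delta = -55, sum = 213
Change 3: A[6] 47 -> 3, delta = -44, sum = 169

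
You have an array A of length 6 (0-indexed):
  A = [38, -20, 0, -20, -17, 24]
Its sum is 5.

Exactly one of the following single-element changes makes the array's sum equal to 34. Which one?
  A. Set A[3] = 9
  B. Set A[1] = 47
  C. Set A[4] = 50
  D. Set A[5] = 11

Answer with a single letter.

Option A: A[3] -20->9, delta=29, new_sum=5+(29)=34 <-- matches target
Option B: A[1] -20->47, delta=67, new_sum=5+(67)=72
Option C: A[4] -17->50, delta=67, new_sum=5+(67)=72
Option D: A[5] 24->11, delta=-13, new_sum=5+(-13)=-8

Answer: A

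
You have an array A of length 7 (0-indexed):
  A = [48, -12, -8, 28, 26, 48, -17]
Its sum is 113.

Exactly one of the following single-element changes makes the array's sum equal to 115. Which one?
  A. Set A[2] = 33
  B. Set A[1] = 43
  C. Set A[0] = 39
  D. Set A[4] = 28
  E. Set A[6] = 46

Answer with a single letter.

Answer: D

Derivation:
Option A: A[2] -8->33, delta=41, new_sum=113+(41)=154
Option B: A[1] -12->43, delta=55, new_sum=113+(55)=168
Option C: A[0] 48->39, delta=-9, new_sum=113+(-9)=104
Option D: A[4] 26->28, delta=2, new_sum=113+(2)=115 <-- matches target
Option E: A[6] -17->46, delta=63, new_sum=113+(63)=176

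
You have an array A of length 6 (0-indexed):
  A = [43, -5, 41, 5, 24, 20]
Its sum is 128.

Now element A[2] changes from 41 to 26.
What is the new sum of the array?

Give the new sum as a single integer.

Old value at index 2: 41
New value at index 2: 26
Delta = 26 - 41 = -15
New sum = old_sum + delta = 128 + (-15) = 113

Answer: 113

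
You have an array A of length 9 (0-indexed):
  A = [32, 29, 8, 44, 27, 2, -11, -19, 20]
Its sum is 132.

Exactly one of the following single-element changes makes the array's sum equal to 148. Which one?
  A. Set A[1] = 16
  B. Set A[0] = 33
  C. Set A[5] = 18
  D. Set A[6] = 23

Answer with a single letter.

Answer: C

Derivation:
Option A: A[1] 29->16, delta=-13, new_sum=132+(-13)=119
Option B: A[0] 32->33, delta=1, new_sum=132+(1)=133
Option C: A[5] 2->18, delta=16, new_sum=132+(16)=148 <-- matches target
Option D: A[6] -11->23, delta=34, new_sum=132+(34)=166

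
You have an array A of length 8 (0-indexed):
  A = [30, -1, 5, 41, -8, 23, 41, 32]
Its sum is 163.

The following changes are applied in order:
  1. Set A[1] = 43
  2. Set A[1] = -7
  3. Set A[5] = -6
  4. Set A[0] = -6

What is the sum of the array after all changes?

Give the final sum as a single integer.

Initial sum: 163
Change 1: A[1] -1 -> 43, delta = 44, sum = 207
Change 2: A[1] 43 -> -7, delta = -50, sum = 157
Change 3: A[5] 23 -> -6, delta = -29, sum = 128
Change 4: A[0] 30 -> -6, delta = -36, sum = 92

Answer: 92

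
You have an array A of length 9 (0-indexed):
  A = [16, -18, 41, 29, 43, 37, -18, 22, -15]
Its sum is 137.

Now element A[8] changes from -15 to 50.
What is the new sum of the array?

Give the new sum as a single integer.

Answer: 202

Derivation:
Old value at index 8: -15
New value at index 8: 50
Delta = 50 - -15 = 65
New sum = old_sum + delta = 137 + (65) = 202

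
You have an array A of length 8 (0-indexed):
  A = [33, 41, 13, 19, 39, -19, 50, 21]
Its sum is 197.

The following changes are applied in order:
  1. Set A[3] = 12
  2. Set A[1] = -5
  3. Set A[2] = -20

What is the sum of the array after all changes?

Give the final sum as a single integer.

Initial sum: 197
Change 1: A[3] 19 -> 12, delta = -7, sum = 190
Change 2: A[1] 41 -> -5, delta = -46, sum = 144
Change 3: A[2] 13 -> -20, delta = -33, sum = 111

Answer: 111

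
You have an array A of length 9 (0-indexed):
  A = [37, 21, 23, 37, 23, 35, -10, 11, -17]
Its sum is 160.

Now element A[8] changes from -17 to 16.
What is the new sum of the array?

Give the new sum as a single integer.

Answer: 193

Derivation:
Old value at index 8: -17
New value at index 8: 16
Delta = 16 - -17 = 33
New sum = old_sum + delta = 160 + (33) = 193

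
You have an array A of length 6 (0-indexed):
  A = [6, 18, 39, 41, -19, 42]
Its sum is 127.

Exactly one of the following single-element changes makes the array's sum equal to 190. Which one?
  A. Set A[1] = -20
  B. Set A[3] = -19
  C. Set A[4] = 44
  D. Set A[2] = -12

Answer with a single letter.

Option A: A[1] 18->-20, delta=-38, new_sum=127+(-38)=89
Option B: A[3] 41->-19, delta=-60, new_sum=127+(-60)=67
Option C: A[4] -19->44, delta=63, new_sum=127+(63)=190 <-- matches target
Option D: A[2] 39->-12, delta=-51, new_sum=127+(-51)=76

Answer: C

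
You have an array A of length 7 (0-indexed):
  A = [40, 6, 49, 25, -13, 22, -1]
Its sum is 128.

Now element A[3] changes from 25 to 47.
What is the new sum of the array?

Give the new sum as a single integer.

Old value at index 3: 25
New value at index 3: 47
Delta = 47 - 25 = 22
New sum = old_sum + delta = 128 + (22) = 150

Answer: 150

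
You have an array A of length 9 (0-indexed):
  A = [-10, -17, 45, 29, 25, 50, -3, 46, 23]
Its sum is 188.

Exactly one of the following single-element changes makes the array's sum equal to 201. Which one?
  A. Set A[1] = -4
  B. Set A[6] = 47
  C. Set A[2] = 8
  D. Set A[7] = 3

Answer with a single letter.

Answer: A

Derivation:
Option A: A[1] -17->-4, delta=13, new_sum=188+(13)=201 <-- matches target
Option B: A[6] -3->47, delta=50, new_sum=188+(50)=238
Option C: A[2] 45->8, delta=-37, new_sum=188+(-37)=151
Option D: A[7] 46->3, delta=-43, new_sum=188+(-43)=145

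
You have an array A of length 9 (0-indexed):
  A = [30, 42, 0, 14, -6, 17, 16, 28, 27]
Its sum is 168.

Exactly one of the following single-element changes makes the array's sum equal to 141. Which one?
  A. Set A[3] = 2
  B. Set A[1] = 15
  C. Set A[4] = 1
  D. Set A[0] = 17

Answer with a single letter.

Answer: B

Derivation:
Option A: A[3] 14->2, delta=-12, new_sum=168+(-12)=156
Option B: A[1] 42->15, delta=-27, new_sum=168+(-27)=141 <-- matches target
Option C: A[4] -6->1, delta=7, new_sum=168+(7)=175
Option D: A[0] 30->17, delta=-13, new_sum=168+(-13)=155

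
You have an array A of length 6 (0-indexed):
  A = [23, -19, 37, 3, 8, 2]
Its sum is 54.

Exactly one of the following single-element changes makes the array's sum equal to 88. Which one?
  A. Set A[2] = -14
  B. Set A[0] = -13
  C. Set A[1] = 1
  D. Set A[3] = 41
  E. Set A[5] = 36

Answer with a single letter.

Option A: A[2] 37->-14, delta=-51, new_sum=54+(-51)=3
Option B: A[0] 23->-13, delta=-36, new_sum=54+(-36)=18
Option C: A[1] -19->1, delta=20, new_sum=54+(20)=74
Option D: A[3] 3->41, delta=38, new_sum=54+(38)=92
Option E: A[5] 2->36, delta=34, new_sum=54+(34)=88 <-- matches target

Answer: E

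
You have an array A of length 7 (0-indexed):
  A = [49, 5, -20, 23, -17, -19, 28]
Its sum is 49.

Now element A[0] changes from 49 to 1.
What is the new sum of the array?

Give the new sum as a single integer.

Answer: 1

Derivation:
Old value at index 0: 49
New value at index 0: 1
Delta = 1 - 49 = -48
New sum = old_sum + delta = 49 + (-48) = 1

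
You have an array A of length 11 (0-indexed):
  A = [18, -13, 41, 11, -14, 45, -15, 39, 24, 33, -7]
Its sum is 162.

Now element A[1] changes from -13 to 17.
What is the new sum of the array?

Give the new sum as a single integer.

Old value at index 1: -13
New value at index 1: 17
Delta = 17 - -13 = 30
New sum = old_sum + delta = 162 + (30) = 192

Answer: 192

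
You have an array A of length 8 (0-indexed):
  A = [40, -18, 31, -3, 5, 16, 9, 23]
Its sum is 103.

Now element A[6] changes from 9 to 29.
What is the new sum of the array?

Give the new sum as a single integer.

Old value at index 6: 9
New value at index 6: 29
Delta = 29 - 9 = 20
New sum = old_sum + delta = 103 + (20) = 123

Answer: 123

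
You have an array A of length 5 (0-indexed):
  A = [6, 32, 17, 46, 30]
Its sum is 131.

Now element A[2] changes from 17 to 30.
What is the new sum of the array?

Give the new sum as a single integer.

Answer: 144

Derivation:
Old value at index 2: 17
New value at index 2: 30
Delta = 30 - 17 = 13
New sum = old_sum + delta = 131 + (13) = 144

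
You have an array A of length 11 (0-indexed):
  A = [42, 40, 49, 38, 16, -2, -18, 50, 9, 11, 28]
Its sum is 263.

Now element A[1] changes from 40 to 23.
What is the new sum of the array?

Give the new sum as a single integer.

Old value at index 1: 40
New value at index 1: 23
Delta = 23 - 40 = -17
New sum = old_sum + delta = 263 + (-17) = 246

Answer: 246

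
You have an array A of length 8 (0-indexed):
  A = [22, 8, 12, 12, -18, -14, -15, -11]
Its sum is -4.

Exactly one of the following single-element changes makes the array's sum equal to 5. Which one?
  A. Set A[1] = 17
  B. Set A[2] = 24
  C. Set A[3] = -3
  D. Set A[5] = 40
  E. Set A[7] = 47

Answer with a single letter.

Answer: A

Derivation:
Option A: A[1] 8->17, delta=9, new_sum=-4+(9)=5 <-- matches target
Option B: A[2] 12->24, delta=12, new_sum=-4+(12)=8
Option C: A[3] 12->-3, delta=-15, new_sum=-4+(-15)=-19
Option D: A[5] -14->40, delta=54, new_sum=-4+(54)=50
Option E: A[7] -11->47, delta=58, new_sum=-4+(58)=54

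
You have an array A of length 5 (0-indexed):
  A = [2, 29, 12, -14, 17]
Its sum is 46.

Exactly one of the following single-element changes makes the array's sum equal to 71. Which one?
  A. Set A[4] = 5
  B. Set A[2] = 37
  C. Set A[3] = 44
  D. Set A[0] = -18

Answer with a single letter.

Option A: A[4] 17->5, delta=-12, new_sum=46+(-12)=34
Option B: A[2] 12->37, delta=25, new_sum=46+(25)=71 <-- matches target
Option C: A[3] -14->44, delta=58, new_sum=46+(58)=104
Option D: A[0] 2->-18, delta=-20, new_sum=46+(-20)=26

Answer: B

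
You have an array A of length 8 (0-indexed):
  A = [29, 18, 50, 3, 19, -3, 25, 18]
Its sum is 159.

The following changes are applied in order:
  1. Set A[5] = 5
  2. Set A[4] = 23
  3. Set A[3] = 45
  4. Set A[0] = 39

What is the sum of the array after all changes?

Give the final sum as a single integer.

Initial sum: 159
Change 1: A[5] -3 -> 5, delta = 8, sum = 167
Change 2: A[4] 19 -> 23, delta = 4, sum = 171
Change 3: A[3] 3 -> 45, delta = 42, sum = 213
Change 4: A[0] 29 -> 39, delta = 10, sum = 223

Answer: 223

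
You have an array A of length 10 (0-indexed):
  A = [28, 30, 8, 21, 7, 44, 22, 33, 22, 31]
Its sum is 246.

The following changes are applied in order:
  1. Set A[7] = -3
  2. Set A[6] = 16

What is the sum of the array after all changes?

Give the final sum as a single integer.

Initial sum: 246
Change 1: A[7] 33 -> -3, delta = -36, sum = 210
Change 2: A[6] 22 -> 16, delta = -6, sum = 204

Answer: 204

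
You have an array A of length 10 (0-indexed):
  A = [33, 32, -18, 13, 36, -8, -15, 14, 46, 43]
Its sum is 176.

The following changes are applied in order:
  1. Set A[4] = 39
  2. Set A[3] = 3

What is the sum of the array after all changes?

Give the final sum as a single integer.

Answer: 169

Derivation:
Initial sum: 176
Change 1: A[4] 36 -> 39, delta = 3, sum = 179
Change 2: A[3] 13 -> 3, delta = -10, sum = 169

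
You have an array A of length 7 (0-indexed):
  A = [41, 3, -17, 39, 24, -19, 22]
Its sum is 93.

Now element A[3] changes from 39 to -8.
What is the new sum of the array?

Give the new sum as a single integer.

Answer: 46

Derivation:
Old value at index 3: 39
New value at index 3: -8
Delta = -8 - 39 = -47
New sum = old_sum + delta = 93 + (-47) = 46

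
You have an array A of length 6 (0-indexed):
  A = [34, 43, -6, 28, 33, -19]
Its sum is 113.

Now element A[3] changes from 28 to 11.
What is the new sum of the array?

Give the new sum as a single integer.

Answer: 96

Derivation:
Old value at index 3: 28
New value at index 3: 11
Delta = 11 - 28 = -17
New sum = old_sum + delta = 113 + (-17) = 96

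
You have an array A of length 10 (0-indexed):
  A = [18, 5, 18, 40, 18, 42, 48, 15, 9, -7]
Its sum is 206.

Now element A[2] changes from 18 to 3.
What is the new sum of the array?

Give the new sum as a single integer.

Answer: 191

Derivation:
Old value at index 2: 18
New value at index 2: 3
Delta = 3 - 18 = -15
New sum = old_sum + delta = 206 + (-15) = 191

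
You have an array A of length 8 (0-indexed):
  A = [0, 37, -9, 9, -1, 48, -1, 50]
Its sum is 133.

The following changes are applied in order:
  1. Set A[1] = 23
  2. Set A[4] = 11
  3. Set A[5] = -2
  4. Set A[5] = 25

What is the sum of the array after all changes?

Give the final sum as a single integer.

Answer: 108

Derivation:
Initial sum: 133
Change 1: A[1] 37 -> 23, delta = -14, sum = 119
Change 2: A[4] -1 -> 11, delta = 12, sum = 131
Change 3: A[5] 48 -> -2, delta = -50, sum = 81
Change 4: A[5] -2 -> 25, delta = 27, sum = 108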